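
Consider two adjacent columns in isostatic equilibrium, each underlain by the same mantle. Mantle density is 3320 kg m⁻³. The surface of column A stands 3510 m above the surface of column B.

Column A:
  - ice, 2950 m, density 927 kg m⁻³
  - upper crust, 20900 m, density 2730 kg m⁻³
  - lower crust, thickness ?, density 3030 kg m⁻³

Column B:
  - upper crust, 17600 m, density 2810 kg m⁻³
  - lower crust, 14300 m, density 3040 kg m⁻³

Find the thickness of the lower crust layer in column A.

18100 m

Take the compensation level at the base of the deeper column (depth z_c below the surface of column A) and equate Σ ρ_i t_i down to z_c; mantle fills any gap and the z_c terms cancel.
Column A: 2950×927 + 20900×2730 + x×3030 + (z_c − 23850 − x)×3320
Column B: 3510×0 + 17600×2810 + 14300×3040 + (z_c − 3510 − 31900)×3320
The z_c×3320 term appears on both sides and cancels. Collect the known terms of each column as K = Σ(ρt)_known − 3320 × (depth of known layers): K_A = 59791650 − 3320×23850 = −19390350; K_B = 92928000 − 3320×(3510 + 31900) = −24633200.
Balance: K_A − x×(3320 − 3030) = K_B, so x = (K_A − K_B)/(3320 − 3030) = 5242850/290 = 18100 m.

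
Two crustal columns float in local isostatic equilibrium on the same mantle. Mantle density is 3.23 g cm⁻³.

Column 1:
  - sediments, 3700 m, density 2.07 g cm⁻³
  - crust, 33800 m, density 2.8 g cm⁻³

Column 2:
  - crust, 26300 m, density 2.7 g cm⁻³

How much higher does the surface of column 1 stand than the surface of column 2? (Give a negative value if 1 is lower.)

For any compensation level in the mantle, the mantle terms cancel and isostasy reduces to e = (Σt_1 − Σt_2) − (Σ(ρt)_1 − Σ(ρt)_2) / ρ_m.
Σt_1 = 37500 m; Σt_2 = 26300 m; Σ(ρt)_1 = 102299; Σ(ρt)_2 = 71010 (in m·g cm⁻³).
e = (37500 − 26300) − (102299 − 71010) / 3.23 = 1510 m.

1510 m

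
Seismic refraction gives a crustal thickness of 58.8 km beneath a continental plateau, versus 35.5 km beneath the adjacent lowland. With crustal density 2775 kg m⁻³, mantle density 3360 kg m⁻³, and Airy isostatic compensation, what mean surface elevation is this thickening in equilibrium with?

4.06 km

Excess crust Δ = 58.8 km − 35.5 km = 23.3 km, split between elevation h and root r with h + r = Δ.
Airy balance ρ_c h = (ρ_m − ρ_c) r gives r = h ρ_c/(ρ_m − ρ_c), so h (1 + ρ_c/(ρ_m − ρ_c)) = Δ, i.e. h = Δ (ρ_m − ρ_c)/ρ_m.
h = 23.3 km × 585/3360 = 4.06 km.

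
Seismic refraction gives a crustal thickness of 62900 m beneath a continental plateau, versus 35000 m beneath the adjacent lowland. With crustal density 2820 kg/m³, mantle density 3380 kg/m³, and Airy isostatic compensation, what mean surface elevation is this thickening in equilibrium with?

4620 m

Excess crust Δ = 62900 m − 35000 m = 27900 m, split between elevation h and root r with h + r = Δ.
Airy balance ρ_c h = (ρ_m − ρ_c) r gives r = h ρ_c/(ρ_m − ρ_c), so h (1 + ρ_c/(ρ_m − ρ_c)) = Δ, i.e. h = Δ (ρ_m − ρ_c)/ρ_m.
h = 27900 m × 560/3380 = 4620 m.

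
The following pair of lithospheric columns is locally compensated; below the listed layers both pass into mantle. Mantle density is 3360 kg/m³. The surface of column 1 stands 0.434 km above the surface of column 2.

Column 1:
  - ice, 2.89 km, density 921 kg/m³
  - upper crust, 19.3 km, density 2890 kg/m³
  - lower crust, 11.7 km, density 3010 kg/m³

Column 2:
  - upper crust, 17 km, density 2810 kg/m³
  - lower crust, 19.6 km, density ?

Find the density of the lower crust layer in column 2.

Take the compensation level at the base of the deeper column (depth z_c below the surface of column 1) and equate Σ ρ_i t_i down to z_c; mantle fills any gap and the z_c terms cancel.
Column 1: 2.89×921 + 19.3×2890 + 11.7×3010 + (z_c − 33.89)×3360
Column 2: 0.434×0 + 17×2810 + 19.6×ρ + (z_c − 0.434 − 36.6)×3360
The z_c×3360 term appears on both sides and cancels. Collect the known terms of each column as K = Σ(ρt)_known − 3360 × (depth of known layers): K_1 = 93655.69 − 3360×33.89 = −20214.71; K_2 = 47770 − 3360×(0.434 + 36.6) = −76664.24.
Balance: K_1 = K_2 + 19.6×ρ, so ρ = (K_1 − K_2)/19.6 = 56449.5/19.6 = 2880 kg/m³.

2880 kg/m³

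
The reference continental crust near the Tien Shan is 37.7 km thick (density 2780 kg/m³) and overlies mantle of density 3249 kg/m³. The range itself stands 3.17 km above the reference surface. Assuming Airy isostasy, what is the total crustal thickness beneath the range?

59.7 km

Root depth r = h ρ_c / (ρ_m − ρ_c) = 3.17 km × 2780 / 469 = 18.79 km.
Total thickness = T + h + r = 37.7 km + 3.17 km + 18.79 km = 59.7 km.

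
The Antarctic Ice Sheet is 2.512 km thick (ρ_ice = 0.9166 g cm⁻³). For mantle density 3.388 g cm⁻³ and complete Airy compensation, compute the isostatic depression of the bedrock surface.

For local isostatic compensation: the ice load ρ_ice t is balanced by mantle displaced below, ρ_m s.
s = t ρ_ice / ρ_m = 2.512 km × 0.9166/3.388 = 0.68 km.

0.68 km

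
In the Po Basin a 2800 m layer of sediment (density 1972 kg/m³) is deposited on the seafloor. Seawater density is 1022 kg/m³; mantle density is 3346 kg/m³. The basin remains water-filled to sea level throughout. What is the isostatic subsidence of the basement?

Submarine loading: the sediment displaces seawater, and the subsidence is in turn flooded, so s (ρ_m − ρ_w) = t (ρ_sed − ρ_w).
s = 2800 m × (1972 − 1022) / (3346 − 1022) = 1140 m.

1140 m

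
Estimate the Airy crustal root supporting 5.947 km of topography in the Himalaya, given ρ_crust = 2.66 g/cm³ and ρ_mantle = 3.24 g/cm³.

By Archimedes' principle applied to the lithosphere: the weight of the topography is balanced by the buoyancy of the root, ρ_c h = (ρ_m − ρ_c) r.
r = h · ρ_c / (ρ_m − ρ_c) = 5.947 km × 2.66 / (3.24 − 2.66) = 27.3 km.

27.3 km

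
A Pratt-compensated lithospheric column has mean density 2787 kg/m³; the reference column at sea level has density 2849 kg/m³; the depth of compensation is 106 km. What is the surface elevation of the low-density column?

2.36 km

ρ_ref D = ρ (D + h) → h = D (ρ_ref − ρ)/ρ.
h = 106 km × (2849 − 2787)/2787 = 2.36 km.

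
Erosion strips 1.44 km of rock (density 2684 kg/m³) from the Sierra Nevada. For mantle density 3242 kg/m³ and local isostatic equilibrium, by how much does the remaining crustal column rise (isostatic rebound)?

Unloading: uplift u = e ρ_c/ρ_m = 1.44 km × 2684/3242 = 1.19 km.

1.19 km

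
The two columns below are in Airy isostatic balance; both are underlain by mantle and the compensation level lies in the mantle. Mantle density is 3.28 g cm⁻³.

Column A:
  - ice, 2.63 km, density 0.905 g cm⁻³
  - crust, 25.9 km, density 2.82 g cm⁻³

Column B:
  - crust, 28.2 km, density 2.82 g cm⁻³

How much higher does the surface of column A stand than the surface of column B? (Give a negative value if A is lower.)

1.58 km

For any compensation level in the mantle, the mantle terms cancel and isostasy reduces to e = (Σt_A − Σt_B) − (Σ(ρt)_A − Σ(ρt)_B) / ρ_m.
Σt_A = 28.53 km; Σt_B = 28.2 km; Σ(ρt)_A = 75.41815; Σ(ρt)_B = 79.524 (in km·g cm⁻³).
e = (28.53 − 28.2) − (75.41815 − 79.524) / 3.28 = 1.58 km.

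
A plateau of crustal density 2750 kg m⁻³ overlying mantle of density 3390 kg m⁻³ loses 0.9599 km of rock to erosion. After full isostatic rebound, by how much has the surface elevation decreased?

Rebound u = e ρ_c/ρ_m = 0.9599 km × 2750/3390 = 0.7787 km.
Net surface drop = e − u = 0.9599 km − 0.7787 km = e (ρ_m − ρ_c)/ρ_m = 0.181 km.

0.181 km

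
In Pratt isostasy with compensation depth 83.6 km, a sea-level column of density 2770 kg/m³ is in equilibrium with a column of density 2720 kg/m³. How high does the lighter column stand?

ρ_ref D = ρ (D + h) → h = D (ρ_ref − ρ)/ρ.
h = 83.6 km × (2770 − 2720)/2720 = 1.54 km.

1.54 km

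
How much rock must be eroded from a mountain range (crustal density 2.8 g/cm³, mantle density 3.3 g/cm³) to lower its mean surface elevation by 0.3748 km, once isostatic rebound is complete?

2.47 km

Net drop Δ = e − u = e − e ρ_c/ρ_m = e (ρ_m − ρ_c)/ρ_m.
e = Δ ρ_m/(ρ_m − ρ_c) = 0.3748 km × 3.3/0.5 = 2.47 km.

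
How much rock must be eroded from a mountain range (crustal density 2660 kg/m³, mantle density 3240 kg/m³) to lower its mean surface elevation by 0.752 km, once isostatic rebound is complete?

Net drop Δ = e − u = e − e ρ_c/ρ_m = e (ρ_m − ρ_c)/ρ_m.
e = Δ ρ_m/(ρ_m − ρ_c) = 0.752 km × 3240/580 = 4.2 km.

4.2 km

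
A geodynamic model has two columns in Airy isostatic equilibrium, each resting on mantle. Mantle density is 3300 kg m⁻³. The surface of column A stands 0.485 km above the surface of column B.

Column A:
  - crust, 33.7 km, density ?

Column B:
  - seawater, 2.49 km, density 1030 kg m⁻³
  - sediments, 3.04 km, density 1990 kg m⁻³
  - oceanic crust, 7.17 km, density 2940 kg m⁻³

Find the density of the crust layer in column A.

Take the compensation level at the base of the deeper column (depth z_c below the surface of column A) and equate Σ ρ_i t_i down to z_c; mantle fills any gap and the z_c terms cancel.
Column A: 33.7×ρ + (z_c − 33.7)×3300
Column B: 0.485×0 + 2.49×1030 + 3.04×1990 + 7.17×2940 + (z_c − 0.485 − 12.7)×3300
The z_c×3300 term appears on both sides and cancels. Collect the known terms of each column as K = Σ(ρt)_known − 3300 × (depth of known layers): K_A = 0 − 3300×33.7 = −111210; K_B = 29694.1 − 3300×(0.485 + 12.7) = −13816.4.
Balance: K_A + 33.7×ρ = K_B, so ρ = (K_B − K_A)/33.7 = 97393.6/33.7 = 2890 kg m⁻³.

2890 kg m⁻³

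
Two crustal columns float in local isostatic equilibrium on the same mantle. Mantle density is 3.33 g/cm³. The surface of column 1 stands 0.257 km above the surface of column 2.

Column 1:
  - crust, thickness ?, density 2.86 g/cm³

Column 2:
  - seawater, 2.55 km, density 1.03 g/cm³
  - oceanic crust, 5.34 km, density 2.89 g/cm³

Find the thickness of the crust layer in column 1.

Take the compensation level at the base of the deeper column (depth z_c below the surface of column 1) and equate Σ ρ_i t_i down to z_c; mantle fills any gap and the z_c terms cancel.
Column 1: x×2.86 + (z_c − 0 − x)×3.33
Column 2: 0.257×0 + 2.55×1.03 + 5.34×2.89 + (z_c − 0.257 − 7.89)×3.33
The z_c×3.33 term appears on both sides and cancels. Collect the known terms of each column as K = Σ(ρt)_known − 3.33 × (depth of known layers): K_1 = 0 − 3.33×0 = 0; K_2 = 18.0591 − 3.33×(0.257 + 7.89) = −9.07041.
Balance: K_1 − x×(3.33 − 2.86) = K_2, so x = (K_1 − K_2)/(3.33 − 2.86) = 9.07041/0.47 = 19.3 km.

19.3 km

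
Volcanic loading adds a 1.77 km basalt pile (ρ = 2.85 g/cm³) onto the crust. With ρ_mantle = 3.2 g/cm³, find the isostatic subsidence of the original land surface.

1.58 km

Subaerial loading: s = t ρ_load / ρ_m.
s = 1.77 km × 2.85/3.2 = 1.58 km.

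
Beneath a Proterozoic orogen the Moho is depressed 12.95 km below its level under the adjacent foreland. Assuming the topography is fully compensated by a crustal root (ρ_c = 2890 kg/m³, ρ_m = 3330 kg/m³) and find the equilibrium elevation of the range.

Isostatic balance requires: ρ_c h = (ρ_m − ρ_c) r.
h = r (ρ_m − ρ_c) / ρ_c = 12.95 km × (3330 − 2890) / 2890 = 1.97 km.

1.97 km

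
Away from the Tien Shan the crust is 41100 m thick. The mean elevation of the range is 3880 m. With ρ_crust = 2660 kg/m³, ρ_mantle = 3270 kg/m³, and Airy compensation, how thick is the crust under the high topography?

61900 m

Root depth r = h ρ_c / (ρ_m − ρ_c) = 3880 m × 2660 / 610 = 16920 m.
Total thickness = T + h + r = 41100 m + 3880 m + 16920 m = 61900 m.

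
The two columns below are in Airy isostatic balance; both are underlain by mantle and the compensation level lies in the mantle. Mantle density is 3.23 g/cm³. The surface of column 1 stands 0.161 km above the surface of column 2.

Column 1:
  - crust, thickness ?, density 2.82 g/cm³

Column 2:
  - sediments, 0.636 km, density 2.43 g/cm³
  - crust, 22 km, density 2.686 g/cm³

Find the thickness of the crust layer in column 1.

31.7 km

Take the compensation level at the base of the deeper column (depth z_c below the surface of column 1) and equate Σ ρ_i t_i down to z_c; mantle fills any gap and the z_c terms cancel.
Column 1: x×2.82 + (z_c − 0 − x)×3.23
Column 2: 0.161×0 + 0.636×2.43 + 22×2.686 + (z_c − 0.161 − 22.636)×3.23
The z_c×3.23 term appears on both sides and cancels. Collect the known terms of each column as K = Σ(ρt)_known − 3.23 × (depth of known layers): K_1 = 0 − 3.23×0 = 0; K_2 = 60.63748 − 3.23×(0.161 + 22.636) = −12.99683.
Balance: K_1 − x×(3.23 − 2.82) = K_2, so x = (K_1 − K_2)/(3.23 − 2.82) = 12.9968/0.41 = 31.7 km.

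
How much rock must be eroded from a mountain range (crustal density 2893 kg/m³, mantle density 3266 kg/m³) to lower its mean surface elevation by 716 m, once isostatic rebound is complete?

Net drop Δ = e − u = e − e ρ_c/ρ_m = e (ρ_m − ρ_c)/ρ_m.
e = Δ ρ_m/(ρ_m − ρ_c) = 716 m × 3266/373 = 6270 m.

6270 m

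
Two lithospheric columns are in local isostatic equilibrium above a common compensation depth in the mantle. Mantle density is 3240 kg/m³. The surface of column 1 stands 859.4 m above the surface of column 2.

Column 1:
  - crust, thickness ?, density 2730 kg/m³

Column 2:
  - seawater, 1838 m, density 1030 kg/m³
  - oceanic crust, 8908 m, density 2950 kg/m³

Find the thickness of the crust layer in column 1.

18500 m

Take the compensation level at the base of the deeper column (depth z_c below the surface of column 1) and equate Σ ρ_i t_i down to z_c; mantle fills any gap and the z_c terms cancel.
Column 1: x×2730 + (z_c − 0 − x)×3240
Column 2: 859.4×0 + 1838×1030 + 8908×2950 + (z_c − 859.4 − 10746)×3240
The z_c×3240 term appears on both sides and cancels. Collect the known terms of each column as K = Σ(ρt)_known − 3240 × (depth of known layers): K_1 = 0 − 3240×0 = 0; K_2 = 28171740 − 3240×(859.4 + 10746) = −9429756.
Balance: K_1 − x×(3240 − 2730) = K_2, so x = (K_1 − K_2)/(3240 − 2730) = 9429760/510 = 18500 m.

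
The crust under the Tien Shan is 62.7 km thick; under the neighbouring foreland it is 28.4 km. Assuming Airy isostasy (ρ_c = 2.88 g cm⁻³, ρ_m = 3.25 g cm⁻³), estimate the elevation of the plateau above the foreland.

3.9 km

Excess crust Δ = 62.7 km − 28.4 km = 34.3 km, split between elevation h and root r with h + r = Δ.
Airy balance ρ_c h = (ρ_m − ρ_c) r gives r = h ρ_c/(ρ_m − ρ_c), so h (1 + ρ_c/(ρ_m − ρ_c)) = Δ, i.e. h = Δ (ρ_m − ρ_c)/ρ_m.
h = 34.3 km × 0.37/3.25 = 3.9 km.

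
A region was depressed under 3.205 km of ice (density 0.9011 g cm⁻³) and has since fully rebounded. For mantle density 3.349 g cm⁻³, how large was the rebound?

Removing the load lets mantle flow back in; uplift u satisfies ρ_ice t = ρ_m u.
u = t ρ_ice/ρ_m = 3.205 km × 0.9011/3.349 = 0.862 km.

0.862 km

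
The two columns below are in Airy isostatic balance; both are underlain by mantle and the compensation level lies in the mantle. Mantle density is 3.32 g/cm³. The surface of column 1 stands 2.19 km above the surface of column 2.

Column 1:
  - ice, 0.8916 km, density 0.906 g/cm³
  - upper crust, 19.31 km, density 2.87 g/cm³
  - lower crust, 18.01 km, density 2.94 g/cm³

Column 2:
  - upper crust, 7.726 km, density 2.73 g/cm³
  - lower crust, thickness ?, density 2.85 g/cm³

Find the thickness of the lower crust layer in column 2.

Take the compensation level at the base of the deeper column (depth z_c below the surface of column 1) and equate Σ ρ_i t_i down to z_c; mantle fills any gap and the z_c terms cancel.
Column 1: 0.8916×0.906 + 19.31×2.87 + 18.01×2.94 + (z_c − 38.2116)×3.32
Column 2: 2.19×0 + 7.726×2.73 + x×2.85 + (z_c − 2.19 − 7.726 − x)×3.32
The z_c×3.32 term appears on both sides and cancels. Collect the known terms of each column as K = Σ(ρt)_known − 3.32 × (depth of known layers): K_1 = 109.17689 − 3.32×38.2116 = −17.6856224; K_2 = 21.09198 − 3.32×(2.19 + 7.726) = −11.82914.
Balance: K_1 = K_2 − x×(3.32 − 2.85), so x = (K_2 − K_1)/(3.32 − 2.85) = 5.85648/0.47 = 12.5 km.

12.5 km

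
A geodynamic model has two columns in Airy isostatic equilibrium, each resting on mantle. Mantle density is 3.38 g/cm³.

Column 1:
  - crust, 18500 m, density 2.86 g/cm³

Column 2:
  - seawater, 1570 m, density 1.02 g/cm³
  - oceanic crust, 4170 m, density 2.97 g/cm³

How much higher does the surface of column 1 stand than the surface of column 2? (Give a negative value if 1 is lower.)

For any compensation level in the mantle, the mantle terms cancel and isostasy reduces to e = (Σt_1 − Σt_2) − (Σ(ρt)_1 − Σ(ρt)_2) / ρ_m.
Σt_1 = 18500 m; Σt_2 = 5740 m; Σ(ρt)_1 = 52910; Σ(ρt)_2 = 13986.3 (in m·g/cm³).
e = (18500 − 5740) − (52910 − 13986.3) / 3.38 = 1240 m.

1240 m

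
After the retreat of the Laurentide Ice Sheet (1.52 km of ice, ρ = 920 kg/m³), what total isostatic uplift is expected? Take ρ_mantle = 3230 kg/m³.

0.433 km

Removing the load lets mantle flow back in; uplift u satisfies ρ_ice t = ρ_m u.
u = t ρ_ice/ρ_m = 1.52 km × 920/3230 = 0.433 km.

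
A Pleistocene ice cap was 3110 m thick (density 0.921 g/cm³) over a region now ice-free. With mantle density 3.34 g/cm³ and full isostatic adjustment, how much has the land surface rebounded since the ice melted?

Removing the load lets mantle flow back in; uplift u satisfies ρ_ice t = ρ_m u.
u = t ρ_ice/ρ_m = 3110 m × 0.921/3.34 = 858 m.

858 m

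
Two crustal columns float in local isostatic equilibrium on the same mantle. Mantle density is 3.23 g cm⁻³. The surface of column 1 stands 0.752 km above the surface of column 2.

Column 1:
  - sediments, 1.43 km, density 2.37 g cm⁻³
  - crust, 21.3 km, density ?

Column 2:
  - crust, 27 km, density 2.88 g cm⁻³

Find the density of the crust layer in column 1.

2.73 g cm⁻³

Take the compensation level at the base of the deeper column (depth z_c below the surface of column 1) and equate Σ ρ_i t_i down to z_c; mantle fills any gap and the z_c terms cancel.
Column 1: 1.43×2.37 + 21.3×ρ + (z_c − 22.73)×3.23
Column 2: 0.752×0 + 27×2.88 + (z_c − 0.752 − 27)×3.23
The z_c×3.23 term appears on both sides and cancels. Collect the known terms of each column as K = Σ(ρt)_known − 3.23 × (depth of known layers): K_1 = 3.3891 − 3.23×22.73 = −70.0288; K_2 = 77.76 − 3.23×(0.752 + 27) = −11.87896.
Balance: K_1 + 21.3×ρ = K_2, so ρ = (K_2 − K_1)/21.3 = 58.1498/21.3 = 2.73 g cm⁻³.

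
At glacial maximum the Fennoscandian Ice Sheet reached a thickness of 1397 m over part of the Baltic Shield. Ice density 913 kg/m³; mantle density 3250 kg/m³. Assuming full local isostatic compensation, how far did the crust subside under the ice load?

Isostatic balance requires: the ice load ρ_ice t is balanced by mantle displaced below, ρ_m s.
s = t ρ_ice / ρ_m = 1397 m × 913/3250 = 392 m.

392 m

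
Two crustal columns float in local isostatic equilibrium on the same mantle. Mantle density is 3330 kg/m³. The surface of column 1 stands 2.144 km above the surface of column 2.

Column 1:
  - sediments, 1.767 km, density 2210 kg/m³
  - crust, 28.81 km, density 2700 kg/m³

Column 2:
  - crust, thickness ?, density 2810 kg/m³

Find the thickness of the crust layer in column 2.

Take the compensation level at the base of the deeper column (depth z_c below the surface of column 1) and equate Σ ρ_i t_i down to z_c; mantle fills any gap and the z_c terms cancel.
Column 1: 1.767×2210 + 28.81×2700 + (z_c − 30.577)×3330
Column 2: 2.144×0 + x×2810 + (z_c − 2.144 − 0 − x)×3330
The z_c×3330 term appears on both sides and cancels. Collect the known terms of each column as K = Σ(ρt)_known − 3330 × (depth of known layers): K_1 = 81692.07 − 3330×30.577 = −20129.34; K_2 = 0 − 3330×(2.144 + 0) = −7139.52.
Balance: K_1 = K_2 − x×(3330 − 2810), so x = (K_2 − K_1)/(3330 − 2810) = 12989.8/520 = 25 km.

25 km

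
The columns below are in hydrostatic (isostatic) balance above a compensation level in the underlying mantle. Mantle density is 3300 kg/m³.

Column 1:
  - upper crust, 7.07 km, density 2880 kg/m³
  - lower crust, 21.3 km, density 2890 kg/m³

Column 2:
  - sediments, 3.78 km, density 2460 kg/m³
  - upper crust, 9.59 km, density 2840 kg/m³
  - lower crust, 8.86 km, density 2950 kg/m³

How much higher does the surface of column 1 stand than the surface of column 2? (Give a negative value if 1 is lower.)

For any compensation level in the mantle, the mantle terms cancel and isostasy reduces to e = (Σt_1 − Σt_2) − (Σ(ρt)_1 − Σ(ρt)_2) / ρ_m.
Σt_1 = 28.37 km; Σt_2 = 22.23 km; Σ(ρt)_1 = 81918.6; Σ(ρt)_2 = 62671.4 (in km·kg/m³).
e = (28.37 − 22.23) − (81918.6 − 62671.4) / 3300 = 0.308 km.

0.308 km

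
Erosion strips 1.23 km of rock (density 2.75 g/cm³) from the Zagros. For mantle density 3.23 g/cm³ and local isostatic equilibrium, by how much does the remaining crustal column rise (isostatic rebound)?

1.05 km

Unloading: uplift u = e ρ_c/ρ_m = 1.23 km × 2.75/3.23 = 1.05 km.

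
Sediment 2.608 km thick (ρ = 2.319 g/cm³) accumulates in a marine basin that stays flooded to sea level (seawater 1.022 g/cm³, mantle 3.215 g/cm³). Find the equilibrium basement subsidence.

Submarine loading: the sediment displaces seawater, and the subsidence is in turn flooded, so s (ρ_m − ρ_w) = t (ρ_sed − ρ_w).
s = 2.608 km × (2.319 − 1.022) / (3.215 − 1.022) = 1.54 km.

1.54 km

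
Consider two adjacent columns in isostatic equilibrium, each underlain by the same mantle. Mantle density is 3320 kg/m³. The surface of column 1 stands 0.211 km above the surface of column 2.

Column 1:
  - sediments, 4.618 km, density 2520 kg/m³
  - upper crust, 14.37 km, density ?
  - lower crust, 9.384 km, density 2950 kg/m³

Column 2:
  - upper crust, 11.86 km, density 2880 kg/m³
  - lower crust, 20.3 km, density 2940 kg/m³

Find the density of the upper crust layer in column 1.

2870 kg/m³

Take the compensation level at the base of the deeper column (depth z_c below the surface of column 1) and equate Σ ρ_i t_i down to z_c; mantle fills any gap and the z_c terms cancel.
Column 1: 4.618×2520 + 14.37×ρ + 9.384×2950 + (z_c − 28.372)×3320
Column 2: 0.211×0 + 11.86×2880 + 20.3×2940 + (z_c − 0.211 − 32.16)×3320
The z_c×3320 term appears on both sides and cancels. Collect the known terms of each column as K = Σ(ρt)_known − 3320 × (depth of known layers): K_1 = 39320.16 − 3320×28.372 = −54874.88; K_2 = 93838.8 − 3320×(0.211 + 32.16) = −13632.92.
Balance: K_1 + 14.37×ρ = K_2, so ρ = (K_2 − K_1)/14.37 = 41242/14.37 = 2870 kg/m³.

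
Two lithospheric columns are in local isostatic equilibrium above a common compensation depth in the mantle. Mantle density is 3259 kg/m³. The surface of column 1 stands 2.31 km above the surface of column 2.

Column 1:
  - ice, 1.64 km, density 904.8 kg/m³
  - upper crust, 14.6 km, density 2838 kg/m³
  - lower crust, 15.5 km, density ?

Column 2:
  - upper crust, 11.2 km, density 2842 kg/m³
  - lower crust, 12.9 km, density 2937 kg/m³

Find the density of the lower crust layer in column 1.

2850 kg/m³

Take the compensation level at the base of the deeper column (depth z_c below the surface of column 1) and equate Σ ρ_i t_i down to z_c; mantle fills any gap and the z_c terms cancel.
Column 1: 1.64×904.8 + 14.6×2838 + 15.5×ρ + (z_c − 31.74)×3259
Column 2: 2.31×0 + 11.2×2842 + 12.9×2937 + (z_c − 2.31 − 24.1)×3259
The z_c×3259 term appears on both sides and cancels. Collect the known terms of each column as K = Σ(ρt)_known − 3259 × (depth of known layers): K_1 = 42918.672 − 3259×31.74 = −60521.988; K_2 = 69717.7 − 3259×(2.31 + 24.1) = −16352.49.
Balance: K_1 + 15.5×ρ = K_2, so ρ = (K_2 − K_1)/15.5 = 44169.5/15.5 = 2850 kg/m³.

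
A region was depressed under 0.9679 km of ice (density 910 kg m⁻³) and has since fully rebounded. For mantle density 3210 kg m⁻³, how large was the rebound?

Removing the load lets mantle flow back in; uplift u satisfies ρ_ice t = ρ_m u.
u = t ρ_ice/ρ_m = 0.9679 km × 910/3210 = 0.274 km.

0.274 km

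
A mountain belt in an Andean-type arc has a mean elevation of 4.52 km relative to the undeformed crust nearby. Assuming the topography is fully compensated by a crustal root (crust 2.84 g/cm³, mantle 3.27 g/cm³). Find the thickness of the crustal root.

Equating mass per unit area of the two columns: the weight of the topography is balanced by the buoyancy of the root, ρ_c h = (ρ_m − ρ_c) r.
r = h · ρ_c / (ρ_m − ρ_c) = 4.52 km × 2.84 / (3.27 − 2.84) = 29.9 km.

29.9 km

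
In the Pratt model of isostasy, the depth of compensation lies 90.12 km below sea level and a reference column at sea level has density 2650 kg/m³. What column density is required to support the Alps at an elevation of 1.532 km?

Pratt balance: ρ_ref D = ρ (D + h).
ρ = ρ_ref D/(D + h) = 2650 × 90.12 km/(90.12 km + 1.532 km) = 2610 kg/m³.

2610 kg/m³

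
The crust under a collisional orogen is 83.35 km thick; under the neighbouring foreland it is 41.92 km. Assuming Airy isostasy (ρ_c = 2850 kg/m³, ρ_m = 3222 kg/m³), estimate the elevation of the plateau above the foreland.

Excess crust Δ = 83.35 km − 41.92 km = 41.43 km, split between elevation h and root r with h + r = Δ.
Airy balance ρ_c h = (ρ_m − ρ_c) r gives r = h ρ_c/(ρ_m − ρ_c), so h (1 + ρ_c/(ρ_m − ρ_c)) = Δ, i.e. h = Δ (ρ_m − ρ_c)/ρ_m.
h = 41.43 km × 372/3222 = 4.78 km.

4.78 km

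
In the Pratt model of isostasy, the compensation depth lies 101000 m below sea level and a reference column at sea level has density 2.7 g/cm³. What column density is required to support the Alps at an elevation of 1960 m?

2.65 g/cm³

Pratt balance: ρ_ref D = ρ (D + h).
ρ = ρ_ref D/(D + h) = 2.7 × 101000 m/(101000 m + 1960 m) = 2.65 g/cm³.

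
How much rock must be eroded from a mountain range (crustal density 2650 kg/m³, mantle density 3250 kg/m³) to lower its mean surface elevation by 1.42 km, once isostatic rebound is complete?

7.69 km

Net drop Δ = e − u = e − e ρ_c/ρ_m = e (ρ_m − ρ_c)/ρ_m.
e = Δ ρ_m/(ρ_m − ρ_c) = 1.42 km × 3250/600 = 7.69 km.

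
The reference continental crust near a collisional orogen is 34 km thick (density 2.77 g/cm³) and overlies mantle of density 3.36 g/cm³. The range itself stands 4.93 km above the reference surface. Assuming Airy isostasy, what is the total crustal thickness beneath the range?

Root depth r = h ρ_c / (ρ_m − ρ_c) = 4.93 km × 2.77 / 0.59 = 23.15 km.
Total thickness = T + h + r = 34 km + 4.93 km + 23.15 km = 62.1 km.

62.1 km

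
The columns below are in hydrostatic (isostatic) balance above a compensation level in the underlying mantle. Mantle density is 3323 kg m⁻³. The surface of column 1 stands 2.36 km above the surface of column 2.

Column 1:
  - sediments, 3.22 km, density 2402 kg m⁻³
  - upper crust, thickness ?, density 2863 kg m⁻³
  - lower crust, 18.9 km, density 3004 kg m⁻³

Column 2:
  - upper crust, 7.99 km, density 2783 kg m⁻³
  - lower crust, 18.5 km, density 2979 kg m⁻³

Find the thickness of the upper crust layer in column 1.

Take the compensation level at the base of the deeper column (depth z_c below the surface of column 1) and equate Σ ρ_i t_i down to z_c; mantle fills any gap and the z_c terms cancel.
Column 1: 3.22×2402 + x×2863 + 18.9×3004 + (z_c − 22.12 − x)×3323
Column 2: 2.36×0 + 7.99×2783 + 18.5×2979 + (z_c − 2.36 − 26.49)×3323
The z_c×3323 term appears on both sides and cancels. Collect the known terms of each column as K = Σ(ρt)_known − 3323 × (depth of known layers): K_1 = 64510.04 − 3323×22.12 = −8994.72; K_2 = 77347.67 − 3323×(2.36 + 26.49) = −18520.88.
Balance: K_1 − x×(3323 − 2863) = K_2, so x = (K_1 − K_2)/(3323 − 2863) = 9526.16/460 = 20.7 km.

20.7 km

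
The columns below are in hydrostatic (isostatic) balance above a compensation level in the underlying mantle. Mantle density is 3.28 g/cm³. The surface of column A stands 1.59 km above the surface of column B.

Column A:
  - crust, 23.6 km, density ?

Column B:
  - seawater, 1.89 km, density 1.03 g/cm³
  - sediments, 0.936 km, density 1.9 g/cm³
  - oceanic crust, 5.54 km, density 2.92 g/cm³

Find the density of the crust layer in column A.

Take the compensation level at the base of the deeper column (depth z_c below the surface of column A) and equate Σ ρ_i t_i down to z_c; mantle fills any gap and the z_c terms cancel.
Column A: 23.6×ρ + (z_c − 23.6)×3.28
Column B: 1.59×0 + 1.89×1.03 + 0.936×1.9 + 5.54×2.92 + (z_c − 1.59 − 8.366)×3.28
The z_c×3.28 term appears on both sides and cancels. Collect the known terms of each column as K = Σ(ρt)_known − 3.28 × (depth of known layers): K_A = 0 − 3.28×23.6 = −77.408; K_B = 19.9019 − 3.28×(1.59 + 8.366) = −12.75378.
Balance: K_A + 23.6×ρ = K_B, so ρ = (K_B − K_A)/23.6 = 64.6542/23.6 = 2.74 g/cm³.

2.74 g/cm³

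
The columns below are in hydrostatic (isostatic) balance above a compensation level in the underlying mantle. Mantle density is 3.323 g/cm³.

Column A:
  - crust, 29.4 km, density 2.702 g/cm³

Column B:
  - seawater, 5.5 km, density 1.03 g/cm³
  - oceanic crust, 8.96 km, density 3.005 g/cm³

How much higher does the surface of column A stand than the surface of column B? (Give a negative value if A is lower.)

For any compensation level in the mantle, the mantle terms cancel and isostasy reduces to e = (Σt_A − Σt_B) − (Σ(ρt)_A − Σ(ρt)_B) / ρ_m.
Σt_A = 29.4 km; Σt_B = 14.46 km; Σ(ρt)_A = 79.4388; Σ(ρt)_B = 32.5898 (in km·g/cm³).
e = (29.4 − 14.46) − (79.4388 − 32.5898) / 3.323 = 0.842 km.

0.842 km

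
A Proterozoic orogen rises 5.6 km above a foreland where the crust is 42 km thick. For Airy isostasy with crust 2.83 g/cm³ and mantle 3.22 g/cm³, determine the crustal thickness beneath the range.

88.2 km

Root depth r = h ρ_c / (ρ_m − ρ_c) = 5.6 km × 2.83 / 0.39 = 40.64 km.
Total thickness = T + h + r = 42 km + 5.6 km + 40.64 km = 88.2 km.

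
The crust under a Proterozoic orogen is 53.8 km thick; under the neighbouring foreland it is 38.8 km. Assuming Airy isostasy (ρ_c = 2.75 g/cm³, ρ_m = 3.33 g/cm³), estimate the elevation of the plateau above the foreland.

2.61 km

Excess crust Δ = 53.8 km − 38.8 km = 15 km, split between elevation h and root r with h + r = Δ.
Airy balance ρ_c h = (ρ_m − ρ_c) r gives r = h ρ_c/(ρ_m − ρ_c), so h (1 + ρ_c/(ρ_m − ρ_c)) = Δ, i.e. h = Δ (ρ_m − ρ_c)/ρ_m.
h = 15 km × 0.58/3.33 = 2.61 km.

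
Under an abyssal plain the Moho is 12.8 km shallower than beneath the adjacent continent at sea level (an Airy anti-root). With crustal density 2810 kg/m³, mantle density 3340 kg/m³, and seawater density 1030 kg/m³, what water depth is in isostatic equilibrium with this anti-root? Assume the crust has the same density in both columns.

Replacing a thickness d of crust by seawater at the top must be balanced by replacing crust with mantle at the base: d (ρ_c − ρ_w) = a (ρ_m − ρ_c).
d = a (ρ_m − ρ_c)/(ρ_c − ρ_w) = 12.8 km × 530/1780 = 3.81 km.

3.81 km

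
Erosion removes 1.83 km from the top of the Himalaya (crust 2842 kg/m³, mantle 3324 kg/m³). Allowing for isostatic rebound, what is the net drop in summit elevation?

0.265 km

Rebound u = e ρ_c/ρ_m = 1.83 km × 2842/3324 = 1.565 km.
Net surface drop = e − u = 1.83 km − 1.565 km = e (ρ_m − ρ_c)/ρ_m = 0.265 km.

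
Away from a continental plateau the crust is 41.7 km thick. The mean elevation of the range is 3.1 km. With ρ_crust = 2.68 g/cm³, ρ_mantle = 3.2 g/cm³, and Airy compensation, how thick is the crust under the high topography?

Root depth r = h ρ_c / (ρ_m − ρ_c) = 3.1 km × 2.68 / 0.52 = 15.98 km.
Total thickness = T + h + r = 41.7 km + 3.1 km + 15.98 km = 60.8 km.

60.8 km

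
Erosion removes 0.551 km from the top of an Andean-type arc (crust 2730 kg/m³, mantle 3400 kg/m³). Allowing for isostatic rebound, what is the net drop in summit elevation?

0.109 km

Rebound u = e ρ_c/ρ_m = 0.551 km × 2730/3400 = 0.4424 km.
Net surface drop = e − u = 0.551 km − 0.4424 km = e (ρ_m − ρ_c)/ρ_m = 0.109 km.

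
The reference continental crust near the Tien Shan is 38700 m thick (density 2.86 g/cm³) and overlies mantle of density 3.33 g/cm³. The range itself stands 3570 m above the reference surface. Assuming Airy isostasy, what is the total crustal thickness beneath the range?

64000 m

Root depth r = h ρ_c / (ρ_m − ρ_c) = 3570 m × 2.86 / 0.47 = 21720 m.
Total thickness = T + h + r = 38700 m + 3570 m + 21720 m = 64000 m.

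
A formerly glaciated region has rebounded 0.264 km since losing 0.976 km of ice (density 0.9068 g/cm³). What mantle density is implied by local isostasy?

ρ_m = ρ_ice t / u = 0.9068 × 0.976 km/0.264 km = 3.35 g/cm³.

3.35 g/cm³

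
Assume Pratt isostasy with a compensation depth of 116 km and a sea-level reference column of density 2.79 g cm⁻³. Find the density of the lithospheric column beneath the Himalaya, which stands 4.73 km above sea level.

2.68 g cm⁻³

Pratt balance: ρ_ref D = ρ (D + h).
ρ = ρ_ref D/(D + h) = 2.79 × 116 km/(116 km + 4.73 km) = 2.68 g cm⁻³.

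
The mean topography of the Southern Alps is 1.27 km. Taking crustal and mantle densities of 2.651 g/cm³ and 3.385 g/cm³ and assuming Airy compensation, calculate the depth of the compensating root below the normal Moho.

By Archimedes' principle applied to the lithosphere: the weight of the topography is balanced by the buoyancy of the root, ρ_c h = (ρ_m − ρ_c) r.
r = h · ρ_c / (ρ_m − ρ_c) = 1.27 km × 2.651 / (3.385 − 2.651) = 4.59 km.

4.59 km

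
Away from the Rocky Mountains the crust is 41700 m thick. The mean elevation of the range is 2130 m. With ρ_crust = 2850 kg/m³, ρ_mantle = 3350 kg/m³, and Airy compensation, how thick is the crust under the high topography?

Root depth r = h ρ_c / (ρ_m − ρ_c) = 2130 m × 2850 / 500 = 12140 m.
Total thickness = T + h + r = 41700 m + 2130 m + 12140 m = 56000 m.

56000 m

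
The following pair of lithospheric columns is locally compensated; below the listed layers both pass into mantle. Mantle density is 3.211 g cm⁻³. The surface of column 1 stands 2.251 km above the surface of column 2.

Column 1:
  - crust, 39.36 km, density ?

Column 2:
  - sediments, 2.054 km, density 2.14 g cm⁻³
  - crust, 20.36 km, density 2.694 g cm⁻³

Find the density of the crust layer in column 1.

Take the compensation level at the base of the deeper column (depth z_c below the surface of column 1) and equate Σ ρ_i t_i down to z_c; mantle fills any gap and the z_c terms cancel.
Column 1: 39.36×ρ + (z_c − 39.36)×3.211
Column 2: 2.251×0 + 2.054×2.14 + 20.36×2.694 + (z_c − 2.251 − 22.414)×3.211
The z_c×3.211 term appears on both sides and cancels. Collect the known terms of each column as K = Σ(ρt)_known − 3.211 × (depth of known layers): K_1 = 0 − 3.211×39.36 = −126.38496; K_2 = 59.2454 − 3.211×(2.251 + 22.414) = −19.953915.
Balance: K_1 + 39.36×ρ = K_2, so ρ = (K_2 − K_1)/39.36 = 106.431/39.36 = 2.7 g cm⁻³.

2.7 g cm⁻³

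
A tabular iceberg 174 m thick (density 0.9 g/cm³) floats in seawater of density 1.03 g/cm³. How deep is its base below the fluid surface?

152 m

Draft d = t ρ_obj/ρ_fluid = 174 m × 0.9/1.03 = 152 m.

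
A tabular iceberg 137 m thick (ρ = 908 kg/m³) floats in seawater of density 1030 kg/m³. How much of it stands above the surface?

16.2 m

Floating equilibrium: submerged depth d = t ρ_obj/ρ_fluid = 137 m × 908/1030 = 120.8 m.
Freeboard = t − d = 137 m − 120.8 m = 16.2 m.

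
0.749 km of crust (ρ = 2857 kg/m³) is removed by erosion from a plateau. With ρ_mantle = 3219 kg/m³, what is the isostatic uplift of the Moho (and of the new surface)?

0.665 km

Unloading: uplift u = e ρ_c/ρ_m = 0.749 km × 2857/3219 = 0.665 km.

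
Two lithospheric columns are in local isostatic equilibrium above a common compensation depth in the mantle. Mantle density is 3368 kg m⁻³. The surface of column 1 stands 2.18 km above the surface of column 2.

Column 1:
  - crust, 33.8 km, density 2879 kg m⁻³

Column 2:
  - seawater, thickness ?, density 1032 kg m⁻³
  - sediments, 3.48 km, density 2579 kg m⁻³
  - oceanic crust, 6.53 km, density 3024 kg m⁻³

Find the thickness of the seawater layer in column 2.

Take the compensation level at the base of the deeper column (depth z_c below the surface of column 1) and equate Σ ρ_i t_i down to z_c; mantle fills any gap and the z_c terms cancel.
Column 1: 33.8×2879 + (z_c − 33.8)×3368
Column 2: 2.18×0 + x×1032 + 3.48×2579 + 6.53×3024 + (z_c − 2.18 − 10.01 − x)×3368
The z_c×3368 term appears on both sides and cancels. Collect the known terms of each column as K = Σ(ρt)_known − 3368 × (depth of known layers): K_1 = 97310.2 − 3368×33.8 = −16528.2; K_2 = 28721.64 − 3368×(2.18 + 10.01) = −12334.28.
Balance: K_1 = K_2 − x×(3368 − 1032), so x = (K_2 − K_1)/(3368 − 1032) = 4193.92/2336 = 1.8 km.

1.8 km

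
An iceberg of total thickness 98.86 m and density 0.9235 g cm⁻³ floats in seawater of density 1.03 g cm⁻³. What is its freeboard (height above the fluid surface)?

Floating equilibrium: submerged depth d = t ρ_obj/ρ_fluid = 98.86 m × 0.9235/1.03 = 88.64 m.
Freeboard = t − d = 98.86 m − 88.64 m = 10.2 m.

10.2 m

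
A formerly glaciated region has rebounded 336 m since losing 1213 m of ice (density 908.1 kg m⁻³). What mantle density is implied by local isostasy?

3280 kg m⁻³

ρ_m = ρ_ice t / u = 908.1 × 1213 m/336 m = 3280 kg m⁻³.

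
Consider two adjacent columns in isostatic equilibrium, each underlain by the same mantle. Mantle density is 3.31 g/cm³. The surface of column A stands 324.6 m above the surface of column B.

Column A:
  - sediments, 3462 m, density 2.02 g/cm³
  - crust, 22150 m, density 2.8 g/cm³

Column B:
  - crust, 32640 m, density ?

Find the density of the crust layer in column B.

2.86 g/cm³

Take the compensation level at the base of the deeper column (depth z_c below the surface of column A) and equate Σ ρ_i t_i down to z_c; mantle fills any gap and the z_c terms cancel.
Column A: 3462×2.02 + 22150×2.8 + (z_c − 25612)×3.31
Column B: 324.6×0 + 32640×ρ + (z_c − 324.6 − 32640)×3.31
The z_c×3.31 term appears on both sides and cancels. Collect the known terms of each column as K = Σ(ρt)_known − 3.31 × (depth of known layers): K_A = 69013.24 − 3.31×25612 = −15762.48; K_B = 0 − 3.31×(324.6 + 32640) = −109112.826.
Balance: K_A = K_B + 32640×ρ, so ρ = (K_A − K_B)/32640 = 93350.3/32640 = 2.86 g/cm³.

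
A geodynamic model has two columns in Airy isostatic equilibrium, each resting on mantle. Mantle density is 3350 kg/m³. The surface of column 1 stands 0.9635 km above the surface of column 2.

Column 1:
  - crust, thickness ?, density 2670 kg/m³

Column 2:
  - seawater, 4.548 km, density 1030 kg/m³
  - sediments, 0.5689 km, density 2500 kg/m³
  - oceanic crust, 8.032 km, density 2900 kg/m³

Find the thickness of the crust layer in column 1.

Take the compensation level at the base of the deeper column (depth z_c below the surface of column 1) and equate Σ ρ_i t_i down to z_c; mantle fills any gap and the z_c terms cancel.
Column 1: x×2670 + (z_c − 0 − x)×3350
Column 2: 0.9635×0 + 4.548×1030 + 0.5689×2500 + 8.032×2900 + (z_c − 0.9635 − 13.1489)×3350
The z_c×3350 term appears on both sides and cancels. Collect the known terms of each column as K = Σ(ρt)_known − 3350 × (depth of known layers): K_1 = 0 − 3350×0 = 0; K_2 = 29399.49 − 3350×(0.9635 + 13.1489) = −17877.05.
Balance: K_1 − x×(3350 − 2670) = K_2, so x = (K_1 − K_2)/(3350 − 2670) = 17877/680 = 26.3 km.

26.3 km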